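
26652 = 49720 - 23068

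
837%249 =90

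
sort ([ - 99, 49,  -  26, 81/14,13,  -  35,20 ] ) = [  -  99, - 35,-26, 81/14,  13, 20, 49 ] 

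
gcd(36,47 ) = 1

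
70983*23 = 1632609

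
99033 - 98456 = 577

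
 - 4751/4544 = -2 + 4337/4544 = -1.05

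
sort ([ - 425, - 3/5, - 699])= [ - 699, - 425, - 3/5]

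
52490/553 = 52490/553 = 94.92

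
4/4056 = 1/1014 = 0.00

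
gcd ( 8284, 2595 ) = 1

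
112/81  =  1 + 31/81 = 1.38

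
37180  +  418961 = 456141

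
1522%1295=227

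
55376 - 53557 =1819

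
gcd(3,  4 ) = 1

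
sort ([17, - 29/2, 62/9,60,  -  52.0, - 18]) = [ - 52.0,  -  18, - 29/2,62/9, 17,  60] 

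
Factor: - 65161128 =-2^3*3^1*821^1*3307^1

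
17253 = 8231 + 9022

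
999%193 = 34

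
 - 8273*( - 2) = 16546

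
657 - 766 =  - 109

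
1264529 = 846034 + 418495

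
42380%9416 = 4716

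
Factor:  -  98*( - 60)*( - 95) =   -  2^3 *3^1*5^2*7^2 * 19^1 = -558600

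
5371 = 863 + 4508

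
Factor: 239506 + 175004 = 2^1*3^1 * 5^1*41^1*337^1 = 414510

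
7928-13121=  - 5193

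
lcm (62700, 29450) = 1943700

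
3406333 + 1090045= 4496378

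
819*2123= 1738737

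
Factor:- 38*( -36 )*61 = 2^3*3^2*19^1 * 61^1 = 83448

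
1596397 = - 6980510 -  - 8576907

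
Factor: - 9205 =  - 5^1*7^1*263^1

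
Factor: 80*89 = 7120   =  2^4*5^1*89^1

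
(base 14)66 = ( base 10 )90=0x5A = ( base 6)230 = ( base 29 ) 33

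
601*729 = 438129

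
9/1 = 9 = 9.00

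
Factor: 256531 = 11^1 *23321^1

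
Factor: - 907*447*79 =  - 32028891  =  - 3^1*79^1*149^1*907^1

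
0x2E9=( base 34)lv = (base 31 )o1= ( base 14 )3b3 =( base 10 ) 745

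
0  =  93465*0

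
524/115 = 524/115 = 4.56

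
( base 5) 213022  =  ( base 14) 290a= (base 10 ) 7262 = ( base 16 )1C5E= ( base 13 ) 33C8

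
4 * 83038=332152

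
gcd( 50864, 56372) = 68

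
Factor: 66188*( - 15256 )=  - 2^5*1907^1*16547^1 = -  1009764128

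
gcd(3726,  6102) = 54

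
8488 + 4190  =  12678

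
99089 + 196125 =295214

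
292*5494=1604248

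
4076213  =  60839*67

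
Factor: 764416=2^9*1493^1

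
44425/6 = 44425/6=7404.17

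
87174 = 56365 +30809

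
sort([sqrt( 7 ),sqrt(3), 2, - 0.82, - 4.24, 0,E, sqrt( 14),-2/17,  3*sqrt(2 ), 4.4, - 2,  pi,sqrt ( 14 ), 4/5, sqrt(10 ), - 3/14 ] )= [ - 4.24,  -  2, - 0.82, - 3/14,-2/17,0, 4/5, sqrt( 3 ),2,sqrt(7), E, pi,sqrt( 10),sqrt( 14 ) , sqrt( 14 ) , 3*sqrt( 2) , 4.4]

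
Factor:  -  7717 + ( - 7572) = -15289^1 = - 15289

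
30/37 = 30/37 = 0.81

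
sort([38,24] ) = [ 24, 38 ]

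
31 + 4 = 35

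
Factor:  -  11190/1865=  - 2^1*3^1 = - 6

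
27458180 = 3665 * 7492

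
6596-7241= - 645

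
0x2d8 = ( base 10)728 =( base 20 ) 1G8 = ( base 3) 222222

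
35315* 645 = 22778175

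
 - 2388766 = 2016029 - 4404795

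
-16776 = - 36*466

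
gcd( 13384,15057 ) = 1673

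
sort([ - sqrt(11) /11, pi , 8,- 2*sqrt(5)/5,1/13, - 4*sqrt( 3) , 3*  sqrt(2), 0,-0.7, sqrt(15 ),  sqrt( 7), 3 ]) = [ - 4*sqrt(3 ), - 2*sqrt(5 ) /5, - 0.7, - sqrt (11 )/11,0, 1/13,sqrt (7), 3, pi,sqrt( 15), 3*sqrt(2 ), 8]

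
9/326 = 9/326 = 0.03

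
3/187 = 3/187 = 0.02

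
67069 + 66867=133936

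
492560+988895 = 1481455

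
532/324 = 133/81 = 1.64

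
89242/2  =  44621 = 44621.00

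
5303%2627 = 49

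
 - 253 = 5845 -6098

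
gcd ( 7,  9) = 1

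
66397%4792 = 4101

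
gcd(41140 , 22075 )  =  5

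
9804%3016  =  756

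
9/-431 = - 1 + 422/431= -  0.02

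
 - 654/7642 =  - 327/3821 = - 0.09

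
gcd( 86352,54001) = 1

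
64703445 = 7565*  8553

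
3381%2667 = 714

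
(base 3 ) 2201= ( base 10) 73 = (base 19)3g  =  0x49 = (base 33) 27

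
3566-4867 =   -  1301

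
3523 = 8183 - 4660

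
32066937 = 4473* 7169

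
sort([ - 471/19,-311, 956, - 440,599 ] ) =[  -  440,-311, - 471/19 , 599, 956]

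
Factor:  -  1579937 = - 37^1*42701^1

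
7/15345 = 7/15345= 0.00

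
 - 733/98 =-733/98 = - 7.48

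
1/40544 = 1/40544 = 0.00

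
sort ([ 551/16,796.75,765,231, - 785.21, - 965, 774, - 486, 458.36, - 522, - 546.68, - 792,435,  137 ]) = [ - 965, - 792, - 785.21,-546.68, - 522, - 486,551/16,137,231,435,458.36,765,774, 796.75 ]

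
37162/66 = 18581/33 = 563.06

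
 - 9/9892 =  - 1  +  9883/9892= - 0.00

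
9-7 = 2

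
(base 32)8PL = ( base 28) BDP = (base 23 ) H0K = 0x2335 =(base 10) 9013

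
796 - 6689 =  - 5893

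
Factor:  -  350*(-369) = 129150 = 2^1*3^2*5^2*7^1*41^1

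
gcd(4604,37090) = 2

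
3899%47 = 45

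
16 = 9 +7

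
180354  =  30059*6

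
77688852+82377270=160066122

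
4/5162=2/2581  =  0.00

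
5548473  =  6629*837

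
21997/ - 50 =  - 21997/50 = -439.94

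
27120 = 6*4520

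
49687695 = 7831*6345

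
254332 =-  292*( - 871)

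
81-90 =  -9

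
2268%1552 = 716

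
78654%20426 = 17376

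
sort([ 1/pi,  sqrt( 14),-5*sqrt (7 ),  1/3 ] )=[  -  5*sqrt(7 ), 1/pi,1/3 , sqrt( 14)]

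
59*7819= 461321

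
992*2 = 1984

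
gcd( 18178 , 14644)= 2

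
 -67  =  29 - 96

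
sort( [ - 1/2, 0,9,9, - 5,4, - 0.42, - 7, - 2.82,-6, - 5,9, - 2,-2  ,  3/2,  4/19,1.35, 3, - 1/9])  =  [ - 7,-6, - 5,-5, - 2.82, - 2, - 2, - 1/2, - 0.42,- 1/9,0,4/19, 1.35, 3/2,3,4, 9, 9,9]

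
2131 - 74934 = - 72803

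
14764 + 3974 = 18738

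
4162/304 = 13+ 105/152 = 13.69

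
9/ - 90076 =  - 9/90076 = - 0.00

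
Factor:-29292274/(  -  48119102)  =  11^1*59^(-1 )*653^1*2039^1*407789^( - 1)=14646137/24059551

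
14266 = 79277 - 65011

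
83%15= 8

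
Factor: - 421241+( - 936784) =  - 1358025 = - 3^1*5^2*19^1*953^1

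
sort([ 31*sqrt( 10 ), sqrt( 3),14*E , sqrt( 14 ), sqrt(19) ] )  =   [sqrt (3 ), sqrt( 14) , sqrt( 19 ) , 14*E,31 * sqrt(10)]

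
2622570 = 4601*570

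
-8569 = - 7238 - 1331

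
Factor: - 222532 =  - 2^2 * 55633^1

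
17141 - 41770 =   -  24629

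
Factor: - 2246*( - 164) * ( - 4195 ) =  - 2^3*5^1*41^1 *839^1 * 1123^1 = - 1545203080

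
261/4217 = 261/4217 =0.06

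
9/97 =9/97 =0.09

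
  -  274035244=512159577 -786194821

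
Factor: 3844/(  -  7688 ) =- 2^ (-1 ) = - 1/2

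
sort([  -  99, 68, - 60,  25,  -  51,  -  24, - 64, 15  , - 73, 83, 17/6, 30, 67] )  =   [ - 99,-73, - 64,-60,-51,-24,17/6, 15,25, 30,67,  68, 83]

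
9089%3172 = 2745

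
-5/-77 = 5/77 = 0.06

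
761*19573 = 14895053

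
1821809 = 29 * 62821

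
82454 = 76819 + 5635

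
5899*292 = 1722508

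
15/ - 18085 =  - 3/3617 = - 0.00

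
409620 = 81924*5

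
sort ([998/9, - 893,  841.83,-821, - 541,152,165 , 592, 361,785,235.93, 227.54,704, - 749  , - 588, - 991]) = [ - 991, - 893, - 821,- 749, - 588,- 541 , 998/9,152,165,227.54, 235.93 , 361,592,704, 785,841.83 ] 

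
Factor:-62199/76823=  -  3^2*17^(- 1)*4519^( -1)*6911^1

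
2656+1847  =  4503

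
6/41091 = 2/13697= 0.00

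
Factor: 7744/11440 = 2^2*5^(-1 )*11^1*13^ (  -  1) = 44/65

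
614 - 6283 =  - 5669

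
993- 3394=-2401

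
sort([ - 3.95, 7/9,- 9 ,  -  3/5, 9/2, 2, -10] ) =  [  -  10, - 9, - 3.95 ,-3/5 , 7/9, 2, 9/2] 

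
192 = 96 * 2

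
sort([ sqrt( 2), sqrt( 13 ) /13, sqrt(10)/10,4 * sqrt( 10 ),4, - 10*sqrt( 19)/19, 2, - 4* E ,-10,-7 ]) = [ - 4*E,  -  10, - 7, - 10 * sqrt( 19)/19, sqrt( 13)/13, sqrt (10)/10 , sqrt( 2),2,4,  4*  sqrt( 10) ] 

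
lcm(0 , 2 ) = 0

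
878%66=20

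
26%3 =2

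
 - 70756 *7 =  - 495292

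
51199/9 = 51199/9 = 5688.78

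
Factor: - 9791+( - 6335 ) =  - 2^1*11^1*733^1 = -  16126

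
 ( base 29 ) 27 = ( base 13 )50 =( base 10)65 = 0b1000001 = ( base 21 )32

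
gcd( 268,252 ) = 4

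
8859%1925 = 1159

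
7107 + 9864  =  16971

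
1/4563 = 1/4563 = 0.00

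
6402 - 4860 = 1542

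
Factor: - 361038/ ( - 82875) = 120346/27625 = 2^1*5^( - 3)*13^( - 1) * 17^( - 1 )*19^1 * 3167^1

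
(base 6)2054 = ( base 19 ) 15A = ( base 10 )466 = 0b111010010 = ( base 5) 3331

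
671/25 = 26+ 21/25 = 26.84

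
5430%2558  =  314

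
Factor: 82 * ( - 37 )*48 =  - 2^5*3^1*37^1*41^1= - 145632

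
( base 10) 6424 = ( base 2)1100100011000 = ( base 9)8727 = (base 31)6L7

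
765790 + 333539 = 1099329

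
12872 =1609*8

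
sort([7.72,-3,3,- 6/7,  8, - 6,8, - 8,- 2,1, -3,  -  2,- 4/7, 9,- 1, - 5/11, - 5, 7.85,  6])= [ - 8, - 6, - 5, - 3, - 3,  -  2,- 2,-1, - 6/7,-4/7 , -5/11,1,3, 6,7.72,7.85  ,  8, 8,9]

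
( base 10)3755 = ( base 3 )12011002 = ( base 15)11A5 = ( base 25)605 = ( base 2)111010101011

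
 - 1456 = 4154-5610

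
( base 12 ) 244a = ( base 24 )72A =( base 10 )4090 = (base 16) FFA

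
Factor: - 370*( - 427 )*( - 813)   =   - 128445870 = -2^1*3^1*5^1*7^1*37^1*61^1*271^1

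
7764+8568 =16332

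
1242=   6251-5009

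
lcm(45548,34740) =2049660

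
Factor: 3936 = 2^5 *3^1*41^1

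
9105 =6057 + 3048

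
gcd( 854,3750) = 2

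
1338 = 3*446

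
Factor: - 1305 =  - 3^2*5^1*29^1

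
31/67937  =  31/67937 = 0.00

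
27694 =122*227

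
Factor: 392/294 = 4/3  =  2^2*3^(-1 )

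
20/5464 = 5/1366 =0.00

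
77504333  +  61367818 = 138872151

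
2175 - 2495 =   -  320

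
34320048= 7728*4441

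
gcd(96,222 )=6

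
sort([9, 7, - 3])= [ - 3,7,9 ]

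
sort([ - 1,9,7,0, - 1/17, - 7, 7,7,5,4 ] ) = [ - 7, - 1, - 1/17,0,4, 5,7,7, 7,9]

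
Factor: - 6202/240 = - 3101/120 = - 2^( - 3 )*3^ ( - 1)*5^( - 1)*7^1*443^1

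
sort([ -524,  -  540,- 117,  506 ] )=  [-540, - 524,-117,506 ]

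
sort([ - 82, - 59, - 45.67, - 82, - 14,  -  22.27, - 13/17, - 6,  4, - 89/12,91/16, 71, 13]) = [ - 82, - 82, - 59,  -  45.67,  -  22.27,-14, - 89/12, - 6, - 13/17,4, 91/16,13 , 71]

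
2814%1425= 1389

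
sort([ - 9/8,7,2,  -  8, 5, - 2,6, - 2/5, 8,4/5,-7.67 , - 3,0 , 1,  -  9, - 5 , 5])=[ - 9, - 8, - 7.67 , - 5, - 3 ,  -  2, - 9/8, -2/5,0, 4/5,  1,2,5, 5,  6, 7,8] 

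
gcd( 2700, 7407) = 9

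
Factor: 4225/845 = 5^1 = 5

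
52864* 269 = 14220416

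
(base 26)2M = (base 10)74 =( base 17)46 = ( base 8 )112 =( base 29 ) 2g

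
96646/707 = 136+494/707 = 136.70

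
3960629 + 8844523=12805152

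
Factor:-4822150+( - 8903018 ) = -2^4*3^1*73^1*3917^1= - 13725168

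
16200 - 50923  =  -34723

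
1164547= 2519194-1354647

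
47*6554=308038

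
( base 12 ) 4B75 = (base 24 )elh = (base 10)8585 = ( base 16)2189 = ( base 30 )9g5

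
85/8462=85/8462  =  0.01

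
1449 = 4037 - 2588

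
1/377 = 1/377 = 0.00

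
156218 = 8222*19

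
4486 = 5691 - 1205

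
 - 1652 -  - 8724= 7072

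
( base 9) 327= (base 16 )10c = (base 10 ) 268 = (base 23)BF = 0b100001100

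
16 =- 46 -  - 62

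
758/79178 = 379/39589 = 0.01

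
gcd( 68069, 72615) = 1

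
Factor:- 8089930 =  - 2^1 *5^1*808993^1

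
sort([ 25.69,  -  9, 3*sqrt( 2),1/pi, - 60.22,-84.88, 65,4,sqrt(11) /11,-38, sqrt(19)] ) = [-84.88,-60.22, - 38,- 9,sqrt(11 )/11, 1/pi,  4, 3*sqrt(2),sqrt( 19 ),25.69,65 ]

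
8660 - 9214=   - 554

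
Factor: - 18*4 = -72= - 2^3*3^2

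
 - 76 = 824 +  - 900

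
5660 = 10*566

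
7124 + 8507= 15631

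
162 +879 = 1041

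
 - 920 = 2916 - 3836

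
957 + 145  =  1102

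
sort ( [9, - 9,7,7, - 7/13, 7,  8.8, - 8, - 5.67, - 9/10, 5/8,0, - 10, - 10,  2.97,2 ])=[ - 10, - 10, - 9 ,  -  8, - 5.67, - 9/10, - 7/13, 0,5/8,2, 2.97, 7,7, 7,8.8, 9 ]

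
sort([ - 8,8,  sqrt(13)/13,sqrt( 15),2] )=[-8,sqrt(13) /13,2, sqrt (15),  8]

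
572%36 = 32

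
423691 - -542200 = 965891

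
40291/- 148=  - 273 + 113/148 = - 272.24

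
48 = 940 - 892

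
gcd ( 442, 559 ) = 13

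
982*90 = 88380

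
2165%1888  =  277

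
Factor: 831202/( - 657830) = -5^( - 1) * 67^1*157^( - 1)*419^ (  -  1 )*6203^1  =  - 415601/328915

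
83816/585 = 83816/585 =143.28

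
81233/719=81233/719 = 112.98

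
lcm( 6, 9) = 18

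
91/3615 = 91/3615=0.03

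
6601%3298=5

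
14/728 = 1/52 = 0.02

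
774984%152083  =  14569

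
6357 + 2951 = 9308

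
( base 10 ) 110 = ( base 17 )68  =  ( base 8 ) 156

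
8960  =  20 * 448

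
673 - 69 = 604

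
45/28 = 1+17/28 = 1.61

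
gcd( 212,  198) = 2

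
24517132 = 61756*397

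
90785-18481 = 72304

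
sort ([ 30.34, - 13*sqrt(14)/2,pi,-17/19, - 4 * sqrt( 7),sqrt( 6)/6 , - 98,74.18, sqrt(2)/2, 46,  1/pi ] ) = [ - 98, - 13*sqrt( 14) /2, - 4*sqrt( 7), - 17/19,1/pi,sqrt( 6 )/6, sqrt( 2 )/2,pi, 30.34,46, 74.18] 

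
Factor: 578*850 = 491300 = 2^2*5^2*17^3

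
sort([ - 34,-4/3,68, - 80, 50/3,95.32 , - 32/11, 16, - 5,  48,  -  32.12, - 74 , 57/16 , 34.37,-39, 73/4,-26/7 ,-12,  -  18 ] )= [  -  80,-74, - 39, -34, - 32.12, - 18,-12 , - 5,  -  26/7 , - 32/11,  -  4/3, 57/16,16, 50/3 , 73/4,34.37 , 48, 68, 95.32]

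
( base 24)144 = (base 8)1244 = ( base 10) 676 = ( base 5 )10201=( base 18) 21A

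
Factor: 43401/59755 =69/95 = 3^1*5^(-1)*19^( - 1)*23^1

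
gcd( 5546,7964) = 2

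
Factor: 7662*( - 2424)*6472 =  - 120202436736= -2^7*3^2*101^1 * 809^1*1277^1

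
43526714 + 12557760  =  56084474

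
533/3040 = 533/3040 = 0.18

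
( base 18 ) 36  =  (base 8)74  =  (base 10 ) 60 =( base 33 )1R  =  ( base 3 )2020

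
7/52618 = 7/52618=0.00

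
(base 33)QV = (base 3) 1012221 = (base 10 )889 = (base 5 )12024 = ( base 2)1101111001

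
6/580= 3/290 = 0.01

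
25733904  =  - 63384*(-406 )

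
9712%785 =292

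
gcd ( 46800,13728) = 624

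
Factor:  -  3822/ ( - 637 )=2^1*3^1 = 6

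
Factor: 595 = 5^1*7^1 *17^1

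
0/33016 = 0= 0.00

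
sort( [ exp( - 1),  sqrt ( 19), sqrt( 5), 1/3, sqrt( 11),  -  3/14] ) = [  -  3/14, 1/3,exp( - 1),sqrt(5 ),  sqrt(11),sqrt( 19 ) ]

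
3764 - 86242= -82478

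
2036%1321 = 715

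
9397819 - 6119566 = 3278253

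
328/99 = 3 + 31/99 = 3.31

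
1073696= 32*33553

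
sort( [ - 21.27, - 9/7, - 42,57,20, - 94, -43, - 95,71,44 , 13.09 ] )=[ - 95, - 94, - 43, - 42,-21.27, - 9/7  ,  13.09,20, 44, 57, 71]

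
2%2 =0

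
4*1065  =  4260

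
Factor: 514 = 2^1*257^1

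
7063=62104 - 55041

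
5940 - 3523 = 2417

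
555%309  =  246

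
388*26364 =10229232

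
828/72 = 11  +  1/2 = 11.50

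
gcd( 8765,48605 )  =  5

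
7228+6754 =13982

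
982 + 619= 1601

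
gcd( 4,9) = 1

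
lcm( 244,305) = 1220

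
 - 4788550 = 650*( - 7367)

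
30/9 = 10/3 = 3.33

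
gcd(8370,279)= 279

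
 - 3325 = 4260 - 7585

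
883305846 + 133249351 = 1016555197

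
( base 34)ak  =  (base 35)AA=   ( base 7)1023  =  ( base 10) 360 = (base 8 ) 550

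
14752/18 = 7376/9 = 819.56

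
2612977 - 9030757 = - 6417780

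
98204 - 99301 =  -1097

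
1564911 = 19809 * 79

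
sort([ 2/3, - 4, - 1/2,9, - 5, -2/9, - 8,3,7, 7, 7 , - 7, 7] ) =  [ - 8, - 7, - 5, - 4, - 1/2, - 2/9, 2/3, 3,  7,7, 7, 7, 9]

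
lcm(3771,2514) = 7542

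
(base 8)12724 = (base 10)5588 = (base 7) 22202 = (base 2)1010111010100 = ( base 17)125c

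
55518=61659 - 6141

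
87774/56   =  1567+11/28 = 1567.39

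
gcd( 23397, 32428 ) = 11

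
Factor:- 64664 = -2^3*59^1*137^1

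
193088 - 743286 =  - 550198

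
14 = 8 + 6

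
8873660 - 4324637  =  4549023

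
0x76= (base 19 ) 64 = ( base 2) 1110110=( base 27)4a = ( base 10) 118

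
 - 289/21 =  - 289/21= - 13.76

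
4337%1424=65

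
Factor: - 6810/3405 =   -  2^1 = - 2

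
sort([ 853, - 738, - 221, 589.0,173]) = [ - 738, - 221, 173 , 589.0, 853] 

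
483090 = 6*80515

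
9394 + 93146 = 102540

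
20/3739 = 20/3739 = 0.01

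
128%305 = 128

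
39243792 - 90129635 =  - 50885843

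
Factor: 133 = 7^1*  19^1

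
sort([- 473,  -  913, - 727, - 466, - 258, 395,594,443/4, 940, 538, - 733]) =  [ - 913 , - 733, - 727, - 473, - 466,-258,443/4,395, 538,594,940 ]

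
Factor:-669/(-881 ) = 3^1*223^1*881^( - 1 ) 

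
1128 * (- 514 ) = -579792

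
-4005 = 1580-5585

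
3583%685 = 158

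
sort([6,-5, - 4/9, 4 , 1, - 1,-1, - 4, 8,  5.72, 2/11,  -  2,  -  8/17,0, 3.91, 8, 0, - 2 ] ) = [ - 5, - 4, - 2  , - 2, -1, - 1, - 8/17, - 4/9, 0,0, 2/11, 1, 3.91,4, 5.72,  6 , 8,8]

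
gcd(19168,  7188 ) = 2396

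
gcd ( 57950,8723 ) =61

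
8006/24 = 4003/12  =  333.58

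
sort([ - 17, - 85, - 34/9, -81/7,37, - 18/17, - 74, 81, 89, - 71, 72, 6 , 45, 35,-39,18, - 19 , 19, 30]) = [-85, -74,-71, - 39,-19, - 17, - 81/7, - 34/9, - 18/17,6,18,19 , 30,35,  37,  45, 72, 81,89]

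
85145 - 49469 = 35676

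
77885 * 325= 25312625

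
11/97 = 11/97 = 0.11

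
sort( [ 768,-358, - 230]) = [ - 358, - 230, 768]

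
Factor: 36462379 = 36462379^1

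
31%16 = 15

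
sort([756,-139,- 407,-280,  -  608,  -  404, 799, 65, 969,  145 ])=[-608, - 407, - 404,-280, - 139, 65, 145,756, 799,969] 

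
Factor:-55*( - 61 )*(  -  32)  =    -  2^5*5^1 *11^1*61^1 = - 107360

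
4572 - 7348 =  - 2776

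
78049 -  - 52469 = 130518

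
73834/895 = 73834/895 = 82.50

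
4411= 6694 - 2283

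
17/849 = 17/849  =  0.02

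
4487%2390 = 2097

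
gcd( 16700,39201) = 1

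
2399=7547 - 5148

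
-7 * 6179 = -43253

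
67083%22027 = 1002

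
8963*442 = 3961646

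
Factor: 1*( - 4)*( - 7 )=28  =  2^2*7^1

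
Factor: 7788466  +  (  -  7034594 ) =753872 =2^4*7^1*53^1*127^1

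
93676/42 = 46838/21 = 2230.38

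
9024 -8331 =693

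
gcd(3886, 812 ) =58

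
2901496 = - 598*( - 4852 )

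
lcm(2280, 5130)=20520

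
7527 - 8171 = - 644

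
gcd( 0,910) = 910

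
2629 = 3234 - 605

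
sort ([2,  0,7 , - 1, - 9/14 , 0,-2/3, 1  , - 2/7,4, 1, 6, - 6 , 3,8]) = [ - 6, - 1, - 2/3, - 9/14, - 2/7,0,0,  1,1,2,3,4,6, 7 , 8]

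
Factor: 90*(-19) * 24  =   - 2^4 * 3^3*5^1*19^1 = -41040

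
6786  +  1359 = 8145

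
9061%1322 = 1129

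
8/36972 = 2/9243 = 0.00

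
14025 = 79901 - 65876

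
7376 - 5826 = 1550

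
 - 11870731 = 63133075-75003806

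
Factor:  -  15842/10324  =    -  89/58  =  - 2^( - 1)*29^( - 1)*89^1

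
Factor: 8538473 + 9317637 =2^1 *5^1*643^1 * 2777^1  =  17856110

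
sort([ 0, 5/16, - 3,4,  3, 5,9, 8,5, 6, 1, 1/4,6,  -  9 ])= [-9, - 3,0,1/4 , 5/16, 1,3, 4,5, 5 , 6,6,  8,9] 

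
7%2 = 1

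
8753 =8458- - 295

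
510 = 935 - 425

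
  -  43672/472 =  - 93+ 28/59  =  - 92.53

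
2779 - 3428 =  - 649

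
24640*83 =2045120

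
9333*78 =727974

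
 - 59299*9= - 533691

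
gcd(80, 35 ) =5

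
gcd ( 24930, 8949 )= 3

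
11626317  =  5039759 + 6586558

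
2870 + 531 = 3401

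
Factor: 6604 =2^2*13^1*127^1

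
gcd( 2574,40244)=2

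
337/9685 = 337/9685 = 0.03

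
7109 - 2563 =4546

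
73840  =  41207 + 32633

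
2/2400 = 1/1200 = 0.00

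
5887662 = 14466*407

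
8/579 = 8/579 = 0.01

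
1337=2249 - 912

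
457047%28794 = 25137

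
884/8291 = 884/8291 = 0.11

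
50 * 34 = 1700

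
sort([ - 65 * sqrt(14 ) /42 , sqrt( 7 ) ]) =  [ - 65*sqrt( 14)/42,sqrt( 7 ) ]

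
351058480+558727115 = 909785595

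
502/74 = 6+29/37 =6.78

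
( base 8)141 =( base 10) 97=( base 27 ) 3G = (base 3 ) 10121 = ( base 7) 166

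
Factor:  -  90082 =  - 2^1*73^1*617^1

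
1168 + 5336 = 6504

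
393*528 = 207504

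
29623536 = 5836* 5076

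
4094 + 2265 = 6359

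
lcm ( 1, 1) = 1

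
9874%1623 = 136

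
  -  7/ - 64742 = 7/64742= 0.00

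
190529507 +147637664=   338167171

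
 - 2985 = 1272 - 4257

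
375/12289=375/12289 =0.03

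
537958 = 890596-352638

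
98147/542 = 181 + 45/542=181.08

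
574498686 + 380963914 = 955462600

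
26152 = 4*6538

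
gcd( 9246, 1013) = 1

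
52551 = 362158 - 309607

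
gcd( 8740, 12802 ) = 2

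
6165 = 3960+2205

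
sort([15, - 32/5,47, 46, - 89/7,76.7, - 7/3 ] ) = [-89/7,- 32/5, - 7/3,15 , 46,  47,76.7]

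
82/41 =2 = 2.00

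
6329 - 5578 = 751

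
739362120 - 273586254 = 465775866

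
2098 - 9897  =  -7799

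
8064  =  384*21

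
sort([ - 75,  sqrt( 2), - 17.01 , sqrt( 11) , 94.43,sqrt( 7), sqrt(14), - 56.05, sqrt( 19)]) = [ - 75, - 56.05, - 17.01, sqrt( 2 ),sqrt( 7),sqrt( 11 ),  sqrt(14),  sqrt(19),94.43 ] 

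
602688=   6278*96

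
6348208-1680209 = 4667999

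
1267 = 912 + 355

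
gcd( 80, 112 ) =16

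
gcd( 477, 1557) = 9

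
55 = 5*11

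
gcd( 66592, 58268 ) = 8324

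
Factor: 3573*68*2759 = 2^2*3^2*17^1*31^1*89^1*397^1= 670337676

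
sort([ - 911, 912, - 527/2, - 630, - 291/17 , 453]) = [ - 911, - 630, - 527/2, - 291/17,453, 912]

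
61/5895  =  61/5895= 0.01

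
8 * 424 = 3392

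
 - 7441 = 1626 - 9067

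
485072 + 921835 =1406907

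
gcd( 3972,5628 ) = 12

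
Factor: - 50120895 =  - 3^1*5^1*11^1*179^1 *1697^1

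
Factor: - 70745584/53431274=- 2^3*7^1 * 661^( - 1 )*3109^( - 1)*48589^1=-  2720984/2055049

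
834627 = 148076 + 686551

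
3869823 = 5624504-1754681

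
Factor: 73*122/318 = 4453/159 = 3^( - 1)* 53^( - 1)*61^1*73^1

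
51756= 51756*1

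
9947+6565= 16512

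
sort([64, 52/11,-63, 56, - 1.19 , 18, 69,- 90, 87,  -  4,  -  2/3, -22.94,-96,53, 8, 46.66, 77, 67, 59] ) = [ - 96,-90, - 63 , - 22.94, - 4, - 1.19, - 2/3, 52/11, 8, 18, 46.66, 53,56, 59, 64, 67, 69 , 77,87 ]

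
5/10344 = 5/10344 = 0.00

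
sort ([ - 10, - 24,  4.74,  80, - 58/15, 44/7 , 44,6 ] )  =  [-24, - 10 , - 58/15,4.74, 6, 44/7 , 44,80]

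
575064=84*6846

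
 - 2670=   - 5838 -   -  3168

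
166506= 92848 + 73658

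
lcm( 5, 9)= 45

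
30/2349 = 10/783 = 0.01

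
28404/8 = 7101/2 = 3550.50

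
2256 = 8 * 282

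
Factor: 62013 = 3^1*7^1 * 2953^1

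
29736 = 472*63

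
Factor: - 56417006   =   - 2^1*29^1*521^1*1867^1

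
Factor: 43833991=59^1 * 742949^1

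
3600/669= 5 + 85/223 = 5.38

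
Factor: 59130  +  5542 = 2^5*43^1*47^1 = 64672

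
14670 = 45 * 326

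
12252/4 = 3063 = 3063.00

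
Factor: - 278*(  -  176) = 48928= 2^5*11^1*139^1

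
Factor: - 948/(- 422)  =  474/211 = 2^1*3^1*79^1*211^( - 1 )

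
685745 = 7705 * 89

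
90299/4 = 90299/4 = 22574.75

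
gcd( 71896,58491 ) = 1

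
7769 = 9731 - 1962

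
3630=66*55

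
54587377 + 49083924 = 103671301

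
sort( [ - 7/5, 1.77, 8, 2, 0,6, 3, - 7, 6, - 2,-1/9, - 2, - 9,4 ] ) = [ - 9, -7 , - 2,-2, - 7/5, - 1/9,0, 1.77,2,3, 4, 6, 6, 8 ]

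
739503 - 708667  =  30836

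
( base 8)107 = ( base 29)2d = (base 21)38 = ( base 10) 71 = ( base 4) 1013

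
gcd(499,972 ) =1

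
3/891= 1/297 = 0.00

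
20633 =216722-196089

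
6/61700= 3/30850  =  0.00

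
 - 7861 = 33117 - 40978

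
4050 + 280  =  4330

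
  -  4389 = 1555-5944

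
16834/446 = 37+166/223 = 37.74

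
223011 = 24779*9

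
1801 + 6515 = 8316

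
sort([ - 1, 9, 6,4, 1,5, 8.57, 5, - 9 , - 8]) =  [ - 9, - 8, - 1,1,4, 5,5, 6,8.57, 9 ]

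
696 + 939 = 1635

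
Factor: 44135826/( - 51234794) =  - 3^1*7^1*13^( -1) * 47^( - 1) *41927^(- 1 )*1050853^1 = -  22067913/25617397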